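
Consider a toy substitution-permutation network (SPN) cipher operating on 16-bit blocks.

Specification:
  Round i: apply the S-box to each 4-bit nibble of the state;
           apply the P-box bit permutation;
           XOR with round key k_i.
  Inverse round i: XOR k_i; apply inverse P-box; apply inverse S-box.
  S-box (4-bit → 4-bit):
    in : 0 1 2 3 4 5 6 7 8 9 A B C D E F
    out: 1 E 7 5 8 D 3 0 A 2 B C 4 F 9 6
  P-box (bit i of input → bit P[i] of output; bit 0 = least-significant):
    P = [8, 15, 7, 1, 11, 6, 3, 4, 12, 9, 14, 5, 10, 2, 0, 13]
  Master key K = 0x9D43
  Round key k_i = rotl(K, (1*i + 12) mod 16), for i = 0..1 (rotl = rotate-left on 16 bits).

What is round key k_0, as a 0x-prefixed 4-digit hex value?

K = 0x9D43
k_0 = rotl(K, (1*0+12) mod 16) = rotl(K, 12) = 0x39D4

0x39D4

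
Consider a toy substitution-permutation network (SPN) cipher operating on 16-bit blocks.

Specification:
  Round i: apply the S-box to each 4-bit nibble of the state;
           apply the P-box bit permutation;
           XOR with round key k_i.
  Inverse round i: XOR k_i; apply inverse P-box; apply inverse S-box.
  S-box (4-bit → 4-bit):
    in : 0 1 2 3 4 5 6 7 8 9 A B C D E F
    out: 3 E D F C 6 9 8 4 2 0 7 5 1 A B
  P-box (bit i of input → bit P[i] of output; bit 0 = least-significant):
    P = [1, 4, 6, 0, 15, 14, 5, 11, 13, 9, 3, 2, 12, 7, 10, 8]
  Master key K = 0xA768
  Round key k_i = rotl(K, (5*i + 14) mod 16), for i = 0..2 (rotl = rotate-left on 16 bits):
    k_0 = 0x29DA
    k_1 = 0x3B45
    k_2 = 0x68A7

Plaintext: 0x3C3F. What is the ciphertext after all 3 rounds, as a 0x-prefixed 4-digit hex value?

0x02CB

s_0 = plaintext = 0x3C3F
s_1 = Round(s_0, k_0) = 0xD461
s_2 = Round(s_1, k_1) = 0xA318
s_3 = Round(s_2, k_2) = 0x02CB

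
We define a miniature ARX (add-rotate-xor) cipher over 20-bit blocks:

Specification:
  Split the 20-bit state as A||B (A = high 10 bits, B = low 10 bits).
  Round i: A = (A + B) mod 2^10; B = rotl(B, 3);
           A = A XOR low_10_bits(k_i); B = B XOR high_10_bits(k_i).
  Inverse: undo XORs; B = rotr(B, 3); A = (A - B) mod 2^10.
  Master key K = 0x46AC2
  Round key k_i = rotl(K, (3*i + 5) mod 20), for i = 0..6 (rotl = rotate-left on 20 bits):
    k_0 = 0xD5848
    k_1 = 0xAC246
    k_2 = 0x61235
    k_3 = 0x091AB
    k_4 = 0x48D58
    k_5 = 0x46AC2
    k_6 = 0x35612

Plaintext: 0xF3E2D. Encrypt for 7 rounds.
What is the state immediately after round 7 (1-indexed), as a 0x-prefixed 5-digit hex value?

s_0 = plaintext = 0xF3E2D
s_1 = Round(s_0, k_0) = 0x6D23A
s_2 = Round(s_1, k_1) = 0x6A364
s_3 = Round(s_2, k_2) = 0xCE6A2
s_4 = Round(s_3, k_3) = 0x1C131
s_5 = Round(s_4, k_4) = 0x3E4A9
s_6 = Round(s_5, k_5) = 0xD8053
s_7 = Round(s_6, k_6) = 0x6864D

0x6864D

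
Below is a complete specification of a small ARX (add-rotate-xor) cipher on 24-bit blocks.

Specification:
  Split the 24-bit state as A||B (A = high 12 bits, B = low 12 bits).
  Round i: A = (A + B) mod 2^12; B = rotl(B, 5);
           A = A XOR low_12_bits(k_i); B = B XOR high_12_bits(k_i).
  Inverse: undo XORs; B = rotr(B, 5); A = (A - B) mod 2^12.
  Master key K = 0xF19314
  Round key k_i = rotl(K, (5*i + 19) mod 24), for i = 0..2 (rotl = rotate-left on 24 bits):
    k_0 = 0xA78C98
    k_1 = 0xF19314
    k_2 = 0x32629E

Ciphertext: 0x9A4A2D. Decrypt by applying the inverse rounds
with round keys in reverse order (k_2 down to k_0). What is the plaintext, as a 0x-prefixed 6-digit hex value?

0x9F3715

s_0 = ciphertext = 0x9A4A2D
s_1 = InvRound(s_0, k_2) = 0x5725C8
s_2 = InvRound(s_1, k_1) = 0xD908D6
s_3 = InvRound(s_2, k_0) = 0x9F3715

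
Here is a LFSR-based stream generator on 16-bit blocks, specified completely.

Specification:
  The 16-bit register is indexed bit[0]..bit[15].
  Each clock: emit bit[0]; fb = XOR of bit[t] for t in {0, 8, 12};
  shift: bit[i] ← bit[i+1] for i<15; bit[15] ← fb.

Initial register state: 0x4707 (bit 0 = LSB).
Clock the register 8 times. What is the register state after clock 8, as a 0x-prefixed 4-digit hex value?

reg_0 = 0x4707
clock 1: out=1, reg = 0x2383
clock 2: out=1, reg = 0x11C1
clock 3: out=1, reg = 0x88E0
clock 4: out=0, reg = 0x4470
clock 5: out=0, reg = 0x2238
clock 6: out=0, reg = 0x111C
clock 7: out=0, reg = 0x088E
clock 8: out=0, reg = 0x0447

0x0447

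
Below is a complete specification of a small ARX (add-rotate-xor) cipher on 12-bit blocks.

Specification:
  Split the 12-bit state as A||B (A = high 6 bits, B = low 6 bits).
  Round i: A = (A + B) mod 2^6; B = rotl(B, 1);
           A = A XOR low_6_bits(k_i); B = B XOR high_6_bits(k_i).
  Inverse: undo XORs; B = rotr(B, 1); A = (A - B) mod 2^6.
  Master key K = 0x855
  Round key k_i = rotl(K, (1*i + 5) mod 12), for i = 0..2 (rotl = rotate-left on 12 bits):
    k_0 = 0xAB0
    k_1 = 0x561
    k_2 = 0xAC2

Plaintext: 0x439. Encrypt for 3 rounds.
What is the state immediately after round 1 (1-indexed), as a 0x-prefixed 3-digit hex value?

s_0 = plaintext = 0x439
s_1 = Round(s_0, k_0) = 0xE59
s_2 = Round(s_1, k_1) = 0xCE7
s_3 = Round(s_2, k_2) = 0x624

0xE59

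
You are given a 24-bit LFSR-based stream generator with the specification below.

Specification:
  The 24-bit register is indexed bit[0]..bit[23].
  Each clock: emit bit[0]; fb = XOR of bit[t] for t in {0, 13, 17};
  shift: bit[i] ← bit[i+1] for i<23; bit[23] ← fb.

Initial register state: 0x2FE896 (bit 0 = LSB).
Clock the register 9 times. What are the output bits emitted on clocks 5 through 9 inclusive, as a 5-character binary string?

10010

reg_0 = 0x2FE896
clock 1: out=0, reg = 0x17F44B
clock 2: out=1, reg = 0x8BFA25
clock 3: out=1, reg = 0xC5FD12
clock 4: out=0, reg = 0xE2FE89
clock 5: out=1, reg = 0xF17F44
clock 6: out=0, reg = 0xF8BFA2
clock 7: out=0, reg = 0xFC5FD1
clock 8: out=1, reg = 0xFE2FE8
clock 9: out=0, reg = 0x7F17F4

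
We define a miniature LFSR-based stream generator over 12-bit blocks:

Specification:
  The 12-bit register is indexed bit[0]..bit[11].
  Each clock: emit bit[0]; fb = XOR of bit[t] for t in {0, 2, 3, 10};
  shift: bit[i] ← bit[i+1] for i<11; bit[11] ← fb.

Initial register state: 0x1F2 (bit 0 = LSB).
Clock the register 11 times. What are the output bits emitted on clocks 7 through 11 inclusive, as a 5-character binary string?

reg_0 = 0x1F2
clock 1: out=0, reg = 0x0F9
clock 2: out=1, reg = 0x07C
clock 3: out=0, reg = 0x03E
clock 4: out=0, reg = 0x01F
clock 5: out=1, reg = 0x80F
clock 6: out=1, reg = 0xC07
clock 7: out=1, reg = 0xE03
clock 8: out=1, reg = 0x701
clock 9: out=1, reg = 0x380
clock 10: out=0, reg = 0x1C0
clock 11: out=0, reg = 0x0E0

11100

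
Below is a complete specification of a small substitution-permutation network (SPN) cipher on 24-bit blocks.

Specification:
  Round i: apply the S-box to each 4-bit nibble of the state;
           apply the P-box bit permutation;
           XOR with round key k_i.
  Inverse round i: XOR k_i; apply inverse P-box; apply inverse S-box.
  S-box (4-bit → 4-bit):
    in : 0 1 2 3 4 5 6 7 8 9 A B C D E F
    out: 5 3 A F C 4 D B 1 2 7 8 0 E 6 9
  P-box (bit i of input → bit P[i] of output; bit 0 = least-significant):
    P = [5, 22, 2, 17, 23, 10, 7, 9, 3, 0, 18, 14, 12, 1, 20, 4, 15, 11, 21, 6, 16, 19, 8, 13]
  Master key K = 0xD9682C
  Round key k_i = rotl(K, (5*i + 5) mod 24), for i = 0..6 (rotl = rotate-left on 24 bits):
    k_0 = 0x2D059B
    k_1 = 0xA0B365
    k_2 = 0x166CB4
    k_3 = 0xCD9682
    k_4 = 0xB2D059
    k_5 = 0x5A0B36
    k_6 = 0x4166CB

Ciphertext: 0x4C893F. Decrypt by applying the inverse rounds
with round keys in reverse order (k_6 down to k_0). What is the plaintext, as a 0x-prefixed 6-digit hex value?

0x1E7E16

s_0 = ciphertext = 0x4C893F
s_1 = InvRound(s_0, k_6) = 0x37B4D0
s_2 = InvRound(s_1, k_5) = 0x3315DA
s_3 = InvRound(s_2, k_4) = 0x0892AC
s_4 = InvRound(s_3, k_3) = 0x8C901A
s_5 = InvRound(s_4, k_2) = 0x21AFA6
s_6 = InvRound(s_5, k_1) = 0x8219AC
s_7 = InvRound(s_6, k_0) = 0x1E7E16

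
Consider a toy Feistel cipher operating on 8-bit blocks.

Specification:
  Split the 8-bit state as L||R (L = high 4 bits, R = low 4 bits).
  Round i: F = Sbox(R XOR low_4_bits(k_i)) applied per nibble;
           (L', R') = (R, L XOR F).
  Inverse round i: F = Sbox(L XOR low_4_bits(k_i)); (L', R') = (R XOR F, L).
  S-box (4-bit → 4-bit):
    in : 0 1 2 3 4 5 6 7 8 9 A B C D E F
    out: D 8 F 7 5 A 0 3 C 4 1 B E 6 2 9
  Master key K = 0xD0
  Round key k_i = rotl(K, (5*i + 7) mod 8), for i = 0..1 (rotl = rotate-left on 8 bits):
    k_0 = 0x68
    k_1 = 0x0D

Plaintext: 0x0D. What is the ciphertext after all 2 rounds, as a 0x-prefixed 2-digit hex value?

0xAE

s_0 = plaintext = 0x0D
s_1 = Round(s_0, k_0) = 0xDA
s_2 = Round(s_1, k_1) = 0xAE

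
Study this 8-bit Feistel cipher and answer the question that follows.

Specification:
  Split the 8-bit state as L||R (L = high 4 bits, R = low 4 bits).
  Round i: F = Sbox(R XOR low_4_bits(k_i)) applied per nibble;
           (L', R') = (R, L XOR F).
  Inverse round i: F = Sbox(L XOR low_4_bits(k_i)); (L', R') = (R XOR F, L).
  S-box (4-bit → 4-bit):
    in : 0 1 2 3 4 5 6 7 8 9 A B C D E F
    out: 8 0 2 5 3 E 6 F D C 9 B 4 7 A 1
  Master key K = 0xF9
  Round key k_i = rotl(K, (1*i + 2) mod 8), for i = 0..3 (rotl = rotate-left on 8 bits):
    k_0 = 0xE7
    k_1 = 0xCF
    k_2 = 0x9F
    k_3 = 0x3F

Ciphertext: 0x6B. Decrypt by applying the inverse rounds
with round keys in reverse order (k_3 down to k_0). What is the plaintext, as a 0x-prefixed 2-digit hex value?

0xE4

s_0 = ciphertext = 0x6B
s_1 = InvRound(s_0, k_3) = 0x76
s_2 = InvRound(s_1, k_2) = 0xB7
s_3 = InvRound(s_2, k_1) = 0x4B
s_4 = InvRound(s_3, k_0) = 0xE4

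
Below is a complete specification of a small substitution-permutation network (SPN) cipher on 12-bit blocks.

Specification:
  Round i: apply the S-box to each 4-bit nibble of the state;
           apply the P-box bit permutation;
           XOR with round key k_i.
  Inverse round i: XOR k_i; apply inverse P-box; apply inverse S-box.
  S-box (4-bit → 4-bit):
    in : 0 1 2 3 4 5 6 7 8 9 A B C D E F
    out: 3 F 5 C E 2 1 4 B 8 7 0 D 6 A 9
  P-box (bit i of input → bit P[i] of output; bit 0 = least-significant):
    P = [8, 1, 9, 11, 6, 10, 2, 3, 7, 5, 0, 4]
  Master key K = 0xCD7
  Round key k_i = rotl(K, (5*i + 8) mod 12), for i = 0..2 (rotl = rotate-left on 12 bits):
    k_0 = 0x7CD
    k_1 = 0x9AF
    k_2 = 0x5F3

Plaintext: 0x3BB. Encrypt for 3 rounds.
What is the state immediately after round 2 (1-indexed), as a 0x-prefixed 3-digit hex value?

0x6AA

s_0 = plaintext = 0x3BB
s_1 = Round(s_0, k_0) = 0x7DC
s_2 = Round(s_1, k_1) = 0x6AA
s_3 = Round(s_2, k_2) = 0x235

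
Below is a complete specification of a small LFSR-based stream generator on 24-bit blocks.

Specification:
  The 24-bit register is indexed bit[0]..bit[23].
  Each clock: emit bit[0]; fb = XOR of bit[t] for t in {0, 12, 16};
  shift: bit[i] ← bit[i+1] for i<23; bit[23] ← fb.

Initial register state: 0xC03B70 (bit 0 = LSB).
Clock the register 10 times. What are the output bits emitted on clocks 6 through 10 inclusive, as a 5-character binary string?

11011

reg_0 = 0xC03B70
clock 1: out=0, reg = 0xE01DB8
clock 2: out=0, reg = 0xF00EDC
clock 3: out=0, reg = 0x78076E
clock 4: out=0, reg = 0x3C03B7
clock 5: out=1, reg = 0x9E01DB
clock 6: out=1, reg = 0xCF00ED
clock 7: out=1, reg = 0x678076
clock 8: out=0, reg = 0xB3C03B
clock 9: out=1, reg = 0x59E01D
clock 10: out=1, reg = 0x2CF00E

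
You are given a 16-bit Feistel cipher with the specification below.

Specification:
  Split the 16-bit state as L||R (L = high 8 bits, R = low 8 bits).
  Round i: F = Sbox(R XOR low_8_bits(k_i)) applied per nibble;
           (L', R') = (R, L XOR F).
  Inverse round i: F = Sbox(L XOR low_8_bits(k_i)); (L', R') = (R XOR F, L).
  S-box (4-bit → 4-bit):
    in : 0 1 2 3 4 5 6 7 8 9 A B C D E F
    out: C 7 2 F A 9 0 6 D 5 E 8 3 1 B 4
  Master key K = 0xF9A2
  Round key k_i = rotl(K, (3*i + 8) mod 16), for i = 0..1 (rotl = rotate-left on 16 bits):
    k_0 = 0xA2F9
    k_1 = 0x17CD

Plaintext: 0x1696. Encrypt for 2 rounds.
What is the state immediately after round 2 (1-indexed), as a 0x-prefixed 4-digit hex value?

0x1282

s_0 = plaintext = 0x1696
s_1 = Round(s_0, k_0) = 0x9612
s_2 = Round(s_1, k_1) = 0x1282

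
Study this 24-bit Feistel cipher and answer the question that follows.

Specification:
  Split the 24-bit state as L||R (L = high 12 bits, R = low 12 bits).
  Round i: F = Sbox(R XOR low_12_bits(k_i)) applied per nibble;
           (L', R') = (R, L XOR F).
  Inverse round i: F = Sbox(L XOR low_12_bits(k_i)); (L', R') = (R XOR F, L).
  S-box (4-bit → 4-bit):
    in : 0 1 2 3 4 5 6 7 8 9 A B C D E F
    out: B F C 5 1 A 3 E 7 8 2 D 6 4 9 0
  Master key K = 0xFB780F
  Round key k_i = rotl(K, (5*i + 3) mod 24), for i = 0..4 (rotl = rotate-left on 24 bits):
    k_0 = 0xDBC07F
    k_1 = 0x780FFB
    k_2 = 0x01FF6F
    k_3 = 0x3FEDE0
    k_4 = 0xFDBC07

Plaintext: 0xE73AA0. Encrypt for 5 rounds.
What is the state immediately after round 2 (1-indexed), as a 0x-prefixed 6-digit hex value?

0xC33FC7

s_0 = plaintext = 0xE73AA0
s_1 = Round(s_0, k_0) = 0xAA0C33
s_2 = Round(s_1, k_1) = 0xC33FC7
s_3 = Round(s_2, k_2) = 0xFC7714
s_4 = Round(s_3, k_3) = 0x714DC6
s_5 = Round(s_4, k_4) = 0xDC687B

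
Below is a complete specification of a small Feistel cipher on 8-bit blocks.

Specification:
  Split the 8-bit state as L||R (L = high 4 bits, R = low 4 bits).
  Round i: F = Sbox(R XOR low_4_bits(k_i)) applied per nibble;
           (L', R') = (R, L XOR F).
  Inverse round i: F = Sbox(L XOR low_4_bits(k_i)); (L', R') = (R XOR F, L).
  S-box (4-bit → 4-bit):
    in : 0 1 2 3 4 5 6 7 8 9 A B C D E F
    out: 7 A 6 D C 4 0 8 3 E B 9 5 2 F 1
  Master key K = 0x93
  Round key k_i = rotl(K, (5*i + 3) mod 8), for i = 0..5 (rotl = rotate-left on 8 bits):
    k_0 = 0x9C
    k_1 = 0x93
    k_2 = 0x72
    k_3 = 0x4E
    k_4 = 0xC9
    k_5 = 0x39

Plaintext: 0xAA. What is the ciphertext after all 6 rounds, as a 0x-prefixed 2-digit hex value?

0x06

s_0 = plaintext = 0xAA
s_1 = Round(s_0, k_0) = 0xAA
s_2 = Round(s_1, k_1) = 0xA4
s_3 = Round(s_2, k_2) = 0x4A
s_4 = Round(s_3, k_3) = 0xA8
s_5 = Round(s_4, k_4) = 0x80
s_6 = Round(s_5, k_5) = 0x06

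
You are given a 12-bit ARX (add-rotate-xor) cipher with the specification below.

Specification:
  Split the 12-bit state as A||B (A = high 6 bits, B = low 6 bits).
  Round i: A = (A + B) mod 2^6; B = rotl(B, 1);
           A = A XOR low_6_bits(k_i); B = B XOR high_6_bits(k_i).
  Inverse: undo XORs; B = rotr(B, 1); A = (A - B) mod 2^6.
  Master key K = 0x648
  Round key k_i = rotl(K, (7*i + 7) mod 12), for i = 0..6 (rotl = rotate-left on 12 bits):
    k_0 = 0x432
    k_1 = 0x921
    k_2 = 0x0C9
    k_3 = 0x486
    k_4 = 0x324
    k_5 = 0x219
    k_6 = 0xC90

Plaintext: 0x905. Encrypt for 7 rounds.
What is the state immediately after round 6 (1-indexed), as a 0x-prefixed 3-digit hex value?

0xB05

s_0 = plaintext = 0x905
s_1 = Round(s_0, k_0) = 0x6DA
s_2 = Round(s_1, k_1) = 0x510
s_3 = Round(s_2, k_2) = 0xB63
s_4 = Round(s_3, k_3) = 0x595
s_5 = Round(s_4, k_4) = 0x3E6
s_6 = Round(s_5, k_5) = 0xB05
s_7 = Round(s_6, k_6) = 0x878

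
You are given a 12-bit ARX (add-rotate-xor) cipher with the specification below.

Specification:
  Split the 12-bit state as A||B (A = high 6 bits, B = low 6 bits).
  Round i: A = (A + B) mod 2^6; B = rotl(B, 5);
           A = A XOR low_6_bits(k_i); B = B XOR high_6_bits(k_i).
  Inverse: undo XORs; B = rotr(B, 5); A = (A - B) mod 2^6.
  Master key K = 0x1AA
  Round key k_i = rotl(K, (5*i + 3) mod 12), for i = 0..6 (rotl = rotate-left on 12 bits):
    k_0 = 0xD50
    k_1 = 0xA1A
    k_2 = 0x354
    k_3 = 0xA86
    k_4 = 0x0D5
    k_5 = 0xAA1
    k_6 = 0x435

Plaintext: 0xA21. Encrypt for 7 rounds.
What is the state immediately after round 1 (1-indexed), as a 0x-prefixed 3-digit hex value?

s_0 = plaintext = 0xA21
s_1 = Round(s_0, k_0) = 0x645
s_2 = Round(s_1, k_1) = 0x10A
s_3 = Round(s_2, k_2) = 0x688
s_4 = Round(s_3, k_3) = 0x92E
s_5 = Round(s_4, k_4) = 0x1D4
s_6 = Round(s_5, k_5) = 0xEA0
s_7 = Round(s_6, k_6) = 0xBC0

0x645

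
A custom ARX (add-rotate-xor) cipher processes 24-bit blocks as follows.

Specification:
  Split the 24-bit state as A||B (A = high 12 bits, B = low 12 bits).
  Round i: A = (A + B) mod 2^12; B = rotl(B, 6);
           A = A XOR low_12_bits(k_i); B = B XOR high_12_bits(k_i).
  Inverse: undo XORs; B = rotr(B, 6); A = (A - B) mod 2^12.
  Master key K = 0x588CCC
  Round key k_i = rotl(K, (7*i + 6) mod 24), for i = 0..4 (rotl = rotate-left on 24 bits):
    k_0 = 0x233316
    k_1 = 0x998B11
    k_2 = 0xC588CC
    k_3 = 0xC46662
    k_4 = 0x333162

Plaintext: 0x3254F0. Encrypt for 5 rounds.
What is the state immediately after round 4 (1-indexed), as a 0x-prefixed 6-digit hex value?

s_0 = plaintext = 0x3254F0
s_1 = Round(s_0, k_0) = 0xB03E20
s_2 = Round(s_1, k_1) = 0x2321A0
s_3 = Round(s_2, k_2) = 0xB1E45E
s_4 = Round(s_3, k_3) = 0x91EBD7
s_5 = Round(s_4, k_4) = 0x5976DC

0x91EBD7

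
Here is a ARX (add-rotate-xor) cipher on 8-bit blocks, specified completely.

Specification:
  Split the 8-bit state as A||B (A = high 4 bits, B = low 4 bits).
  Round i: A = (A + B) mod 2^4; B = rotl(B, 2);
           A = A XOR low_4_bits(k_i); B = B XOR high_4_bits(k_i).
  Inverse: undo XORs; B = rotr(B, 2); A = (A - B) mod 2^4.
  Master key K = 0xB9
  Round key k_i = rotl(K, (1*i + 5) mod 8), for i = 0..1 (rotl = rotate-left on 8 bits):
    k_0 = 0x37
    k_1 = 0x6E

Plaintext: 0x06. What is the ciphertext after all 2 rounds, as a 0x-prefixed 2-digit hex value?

0x5C

s_0 = plaintext = 0x06
s_1 = Round(s_0, k_0) = 0x1A
s_2 = Round(s_1, k_1) = 0x5C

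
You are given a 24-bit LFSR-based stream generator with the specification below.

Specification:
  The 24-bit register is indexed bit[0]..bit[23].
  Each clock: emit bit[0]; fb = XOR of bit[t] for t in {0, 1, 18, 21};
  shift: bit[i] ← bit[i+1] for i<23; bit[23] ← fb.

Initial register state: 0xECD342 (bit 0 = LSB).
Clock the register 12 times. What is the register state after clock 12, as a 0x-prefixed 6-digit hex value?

reg_0 = 0xECD342
clock 1: out=0, reg = 0xF669A1
clock 2: out=1, reg = 0xFB34D0
clock 3: out=0, reg = 0xFD9A68
clock 4: out=0, reg = 0x7ECD34
clock 5: out=0, reg = 0x3F669A
clock 6: out=0, reg = 0x9FB34D
clock 7: out=1, reg = 0x4FD9A6
clock 8: out=0, reg = 0x27ECD3
clock 9: out=1, reg = 0x13F669
clock 10: out=1, reg = 0x89FB34
clock 11: out=0, reg = 0x44FD9A
clock 12: out=0, reg = 0x227ECD

0x227ECD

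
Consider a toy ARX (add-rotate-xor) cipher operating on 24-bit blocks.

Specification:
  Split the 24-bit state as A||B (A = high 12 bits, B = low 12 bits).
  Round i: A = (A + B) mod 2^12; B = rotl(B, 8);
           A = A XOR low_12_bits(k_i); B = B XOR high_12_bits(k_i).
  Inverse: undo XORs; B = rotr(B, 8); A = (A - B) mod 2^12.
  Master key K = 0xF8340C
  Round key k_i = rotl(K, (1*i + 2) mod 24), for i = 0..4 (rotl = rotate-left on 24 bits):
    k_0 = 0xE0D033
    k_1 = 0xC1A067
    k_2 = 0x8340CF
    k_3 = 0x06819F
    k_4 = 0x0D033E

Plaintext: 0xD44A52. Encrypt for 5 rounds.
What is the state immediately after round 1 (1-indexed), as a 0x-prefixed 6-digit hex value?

0x7A5CA8

s_0 = plaintext = 0xD44A52
s_1 = Round(s_0, k_0) = 0x7A5CA8
s_2 = Round(s_1, k_1) = 0x42A4D0
s_3 = Round(s_2, k_2) = 0x835879
s_4 = Round(s_3, k_3) = 0x1319EF
s_5 = Round(s_4, k_4) = 0x81EF4E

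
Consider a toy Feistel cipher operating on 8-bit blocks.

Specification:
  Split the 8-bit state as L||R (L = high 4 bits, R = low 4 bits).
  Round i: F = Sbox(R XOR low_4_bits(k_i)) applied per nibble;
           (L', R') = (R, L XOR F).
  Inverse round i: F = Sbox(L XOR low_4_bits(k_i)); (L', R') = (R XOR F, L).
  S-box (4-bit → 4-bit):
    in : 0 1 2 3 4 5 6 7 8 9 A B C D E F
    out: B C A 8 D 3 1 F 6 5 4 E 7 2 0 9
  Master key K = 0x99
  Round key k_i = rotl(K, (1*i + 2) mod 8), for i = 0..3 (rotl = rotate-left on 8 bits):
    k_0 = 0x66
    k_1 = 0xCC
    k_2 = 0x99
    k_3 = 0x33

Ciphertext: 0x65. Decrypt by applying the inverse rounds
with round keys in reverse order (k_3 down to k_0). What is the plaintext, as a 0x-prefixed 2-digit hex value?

s_0 = ciphertext = 0x65
s_1 = InvRound(s_0, k_3) = 0x66
s_2 = InvRound(s_1, k_2) = 0xF6
s_3 = InvRound(s_2, k_1) = 0xEF
s_4 = InvRound(s_3, k_0) = 0x9E

0x9E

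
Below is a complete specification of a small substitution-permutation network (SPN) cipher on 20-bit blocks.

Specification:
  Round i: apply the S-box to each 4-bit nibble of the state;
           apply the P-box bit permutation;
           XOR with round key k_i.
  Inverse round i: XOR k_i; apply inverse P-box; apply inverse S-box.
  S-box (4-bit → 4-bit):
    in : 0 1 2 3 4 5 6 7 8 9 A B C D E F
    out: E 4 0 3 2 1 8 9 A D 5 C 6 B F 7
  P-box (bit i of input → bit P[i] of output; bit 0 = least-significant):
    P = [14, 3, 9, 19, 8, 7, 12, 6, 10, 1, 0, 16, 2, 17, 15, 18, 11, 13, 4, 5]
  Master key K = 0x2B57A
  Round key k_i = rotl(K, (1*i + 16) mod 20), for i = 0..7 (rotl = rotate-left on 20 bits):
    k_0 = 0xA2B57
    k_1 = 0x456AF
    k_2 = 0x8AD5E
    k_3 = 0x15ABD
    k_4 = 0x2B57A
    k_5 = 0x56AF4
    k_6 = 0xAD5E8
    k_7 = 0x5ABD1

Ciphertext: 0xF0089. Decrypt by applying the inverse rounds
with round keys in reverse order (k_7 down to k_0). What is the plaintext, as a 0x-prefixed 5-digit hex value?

s_0 = ciphertext = 0xF0089
s_1 = InvRound(s_0, k_7) = 0xFC270
s_2 = InvRound(s_1, k_6) = 0x167FC
s_3 = InvRound(s_2, k_5) = 0x56554
s_4 = InvRound(s_3, k_4) = 0x6E813
s_5 = InvRound(s_4, k_3) = 0x8E8CC
s_6 = InvRound(s_5, k_2) = 0x12335
s_7 = InvRound(s_6, k_1) = 0xC6DF3
s_8 = InvRound(s_7, k_0) = 0x6D54A

0x6D54A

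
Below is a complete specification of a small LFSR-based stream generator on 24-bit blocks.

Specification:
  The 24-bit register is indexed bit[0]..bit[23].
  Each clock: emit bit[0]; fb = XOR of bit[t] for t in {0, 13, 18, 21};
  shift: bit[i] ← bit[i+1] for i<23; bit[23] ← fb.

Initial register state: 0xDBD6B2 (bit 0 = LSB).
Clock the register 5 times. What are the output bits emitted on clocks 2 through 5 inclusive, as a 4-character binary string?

1001

reg_0 = 0xDBD6B2
clock 1: out=0, reg = 0x6DEB59
clock 2: out=1, reg = 0x36F5AC
clock 3: out=0, reg = 0x9B7AD6
clock 4: out=0, reg = 0xCDBD6B
clock 5: out=1, reg = 0xE6DEB5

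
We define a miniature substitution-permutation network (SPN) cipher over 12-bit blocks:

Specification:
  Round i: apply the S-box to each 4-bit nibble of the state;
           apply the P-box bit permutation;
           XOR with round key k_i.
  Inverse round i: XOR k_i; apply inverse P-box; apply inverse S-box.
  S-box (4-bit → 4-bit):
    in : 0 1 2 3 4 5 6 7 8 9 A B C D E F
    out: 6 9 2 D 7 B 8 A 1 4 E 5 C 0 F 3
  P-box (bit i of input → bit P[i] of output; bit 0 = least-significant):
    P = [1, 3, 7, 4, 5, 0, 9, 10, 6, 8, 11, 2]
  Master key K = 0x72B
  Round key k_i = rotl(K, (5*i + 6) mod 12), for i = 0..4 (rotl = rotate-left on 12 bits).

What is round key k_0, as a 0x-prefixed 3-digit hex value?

K = 0x72B
k_0 = rotl(K, (5*0+6) mod 12) = rotl(K, 6) = 0xADC

0xADC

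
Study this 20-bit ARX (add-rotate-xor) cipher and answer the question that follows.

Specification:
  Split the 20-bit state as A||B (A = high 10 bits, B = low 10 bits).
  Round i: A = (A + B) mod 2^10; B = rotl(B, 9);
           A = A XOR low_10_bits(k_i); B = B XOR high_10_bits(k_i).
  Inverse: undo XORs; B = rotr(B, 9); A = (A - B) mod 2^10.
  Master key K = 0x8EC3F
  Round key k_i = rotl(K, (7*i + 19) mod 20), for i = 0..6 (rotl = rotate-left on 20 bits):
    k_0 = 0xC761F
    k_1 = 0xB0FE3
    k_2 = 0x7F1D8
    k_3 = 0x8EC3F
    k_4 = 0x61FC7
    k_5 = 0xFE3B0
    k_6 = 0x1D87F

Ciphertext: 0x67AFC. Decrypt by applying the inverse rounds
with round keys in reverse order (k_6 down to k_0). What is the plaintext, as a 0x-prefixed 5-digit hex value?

0x57EEC

s_0 = ciphertext = 0x67AFC
s_1 = InvRound(s_0, k_6) = 0x33115
s_2 = InvRound(s_1, k_5) = 0x685DB
s_3 = InvRound(s_2, k_4) = 0x6B8B8
s_4 = InvRound(s_3, k_3) = 0x22907
s_5 = InvRound(s_4, k_2) = 0xD71F6
s_6 = InvRound(s_5, k_1) = 0x9526B
s_7 = InvRound(s_6, k_0) = 0x57EEC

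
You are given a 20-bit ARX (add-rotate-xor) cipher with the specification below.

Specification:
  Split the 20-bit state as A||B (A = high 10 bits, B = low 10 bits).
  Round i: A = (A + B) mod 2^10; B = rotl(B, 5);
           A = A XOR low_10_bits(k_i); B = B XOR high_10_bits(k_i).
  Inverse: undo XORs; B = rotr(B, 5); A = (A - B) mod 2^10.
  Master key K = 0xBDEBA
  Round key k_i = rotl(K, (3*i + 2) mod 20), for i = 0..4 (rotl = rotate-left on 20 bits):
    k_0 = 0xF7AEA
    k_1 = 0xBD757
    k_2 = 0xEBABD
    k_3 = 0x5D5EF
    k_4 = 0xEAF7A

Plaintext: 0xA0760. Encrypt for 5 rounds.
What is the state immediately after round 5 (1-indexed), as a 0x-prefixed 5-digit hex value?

0xFF7DC

s_0 = plaintext = 0xA0760
s_1 = Round(s_0, k_0) = 0xC2FC5
s_2 = Round(s_1, k_1) = 0x61E4B
s_3 = Round(s_2, k_2) = 0x5BEDC
s_4 = Round(s_3, k_3) = 0x692E3
s_5 = Round(s_4, k_4) = 0xFF7DC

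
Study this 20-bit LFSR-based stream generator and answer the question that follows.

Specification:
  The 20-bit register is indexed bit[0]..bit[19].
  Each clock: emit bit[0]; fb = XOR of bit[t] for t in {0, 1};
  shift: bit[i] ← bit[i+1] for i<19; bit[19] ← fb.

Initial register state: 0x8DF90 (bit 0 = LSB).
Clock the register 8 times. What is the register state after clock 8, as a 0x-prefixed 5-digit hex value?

reg_0 = 0x8DF90
clock 1: out=0, reg = 0x46FC8
clock 2: out=0, reg = 0x237E4
clock 3: out=0, reg = 0x11BF2
clock 4: out=0, reg = 0x88DF9
clock 5: out=1, reg = 0xC46FC
clock 6: out=0, reg = 0x6237E
clock 7: out=0, reg = 0xB11BF
clock 8: out=1, reg = 0x588DF

0x588DF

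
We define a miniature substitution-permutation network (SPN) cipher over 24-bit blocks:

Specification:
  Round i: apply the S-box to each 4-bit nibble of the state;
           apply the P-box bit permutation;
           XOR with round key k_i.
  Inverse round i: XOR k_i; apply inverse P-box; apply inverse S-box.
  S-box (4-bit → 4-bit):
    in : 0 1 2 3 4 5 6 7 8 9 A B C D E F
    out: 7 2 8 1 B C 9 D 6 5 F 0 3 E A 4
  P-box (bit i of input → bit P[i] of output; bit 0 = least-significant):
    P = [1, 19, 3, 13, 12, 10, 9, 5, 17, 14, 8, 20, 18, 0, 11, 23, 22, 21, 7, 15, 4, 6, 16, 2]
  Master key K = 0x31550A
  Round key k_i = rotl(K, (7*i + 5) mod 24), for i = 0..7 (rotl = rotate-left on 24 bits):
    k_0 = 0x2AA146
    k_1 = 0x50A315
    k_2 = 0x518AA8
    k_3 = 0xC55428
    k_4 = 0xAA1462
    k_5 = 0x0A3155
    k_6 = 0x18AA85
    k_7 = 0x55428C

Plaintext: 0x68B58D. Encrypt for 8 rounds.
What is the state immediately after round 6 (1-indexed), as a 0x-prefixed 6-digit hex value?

0x979B57

s_0 = plaintext = 0x68B58D
s_1 = Round(s_0, k_0) = 0x1286DA
s_2 = Round(s_1, k_1) = 0x4A0D7E
s_3 = Round(s_2, k_2) = 0x2D715D
s_4 = Round(s_3, k_3) = 0x69BE84
s_5 = Round(s_4, k_4) = 0xF272F4
s_6 = Round(s_5, k_5) = 0x979B57
s_7 = Round(s_6, k_6) = 0x5D003F
s_8 = Round(s_7, k_7) = 0x729B01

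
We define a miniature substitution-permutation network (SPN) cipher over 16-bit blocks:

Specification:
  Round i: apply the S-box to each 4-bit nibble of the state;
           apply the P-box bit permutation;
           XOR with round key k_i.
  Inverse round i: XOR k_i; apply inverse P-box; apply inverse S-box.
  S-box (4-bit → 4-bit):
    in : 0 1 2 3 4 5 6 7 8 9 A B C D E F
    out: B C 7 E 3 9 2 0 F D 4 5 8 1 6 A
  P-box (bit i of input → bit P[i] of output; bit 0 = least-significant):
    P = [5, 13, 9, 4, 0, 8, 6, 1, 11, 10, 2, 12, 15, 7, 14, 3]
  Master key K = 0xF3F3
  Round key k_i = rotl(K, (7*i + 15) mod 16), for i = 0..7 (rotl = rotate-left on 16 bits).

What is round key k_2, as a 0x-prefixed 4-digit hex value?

0x7E7E

K = 0xF3F3
k_0 = rotl(K, (7*0+15) mod 16) = rotl(K, 15) = 0xF9F9
k_1 = rotl(K, (7*1+15) mod 16) = rotl(K, 6) = 0xFCFC
k_2 = rotl(K, (7*2+15) mod 16) = rotl(K, 13) = 0x7E7E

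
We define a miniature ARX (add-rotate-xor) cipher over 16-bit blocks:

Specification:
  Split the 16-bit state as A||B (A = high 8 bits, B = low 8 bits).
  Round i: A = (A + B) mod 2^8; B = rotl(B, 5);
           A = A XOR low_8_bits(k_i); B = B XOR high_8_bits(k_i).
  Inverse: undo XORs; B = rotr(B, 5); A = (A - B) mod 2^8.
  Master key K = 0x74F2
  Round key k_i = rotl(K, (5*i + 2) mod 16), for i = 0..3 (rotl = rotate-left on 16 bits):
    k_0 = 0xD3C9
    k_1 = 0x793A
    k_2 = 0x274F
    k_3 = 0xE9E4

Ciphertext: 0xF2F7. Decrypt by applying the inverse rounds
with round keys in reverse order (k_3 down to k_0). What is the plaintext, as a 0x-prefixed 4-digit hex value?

0x2B6F

s_0 = ciphertext = 0xF2F7
s_1 = InvRound(s_0, k_3) = 0x26F0
s_2 = InvRound(s_1, k_2) = 0xABBE
s_3 = InvRound(s_2, k_1) = 0x533E
s_4 = InvRound(s_3, k_0) = 0x2B6F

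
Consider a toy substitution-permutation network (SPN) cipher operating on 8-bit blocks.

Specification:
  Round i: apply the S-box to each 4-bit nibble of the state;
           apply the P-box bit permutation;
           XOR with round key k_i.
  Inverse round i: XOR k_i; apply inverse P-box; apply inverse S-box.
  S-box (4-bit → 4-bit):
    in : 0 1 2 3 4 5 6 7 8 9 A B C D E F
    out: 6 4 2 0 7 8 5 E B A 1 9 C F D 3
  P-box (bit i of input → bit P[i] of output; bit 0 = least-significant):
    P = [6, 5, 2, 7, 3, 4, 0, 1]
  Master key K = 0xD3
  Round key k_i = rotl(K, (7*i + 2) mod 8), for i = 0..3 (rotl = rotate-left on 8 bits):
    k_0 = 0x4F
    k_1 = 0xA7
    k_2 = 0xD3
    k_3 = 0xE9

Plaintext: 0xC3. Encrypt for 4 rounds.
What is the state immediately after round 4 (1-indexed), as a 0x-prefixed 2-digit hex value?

s_0 = plaintext = 0xC3
s_1 = Round(s_0, k_0) = 0x4C
s_2 = Round(s_1, k_1) = 0x3A
s_3 = Round(s_2, k_2) = 0x93
s_4 = Round(s_3, k_3) = 0xFB

0xFB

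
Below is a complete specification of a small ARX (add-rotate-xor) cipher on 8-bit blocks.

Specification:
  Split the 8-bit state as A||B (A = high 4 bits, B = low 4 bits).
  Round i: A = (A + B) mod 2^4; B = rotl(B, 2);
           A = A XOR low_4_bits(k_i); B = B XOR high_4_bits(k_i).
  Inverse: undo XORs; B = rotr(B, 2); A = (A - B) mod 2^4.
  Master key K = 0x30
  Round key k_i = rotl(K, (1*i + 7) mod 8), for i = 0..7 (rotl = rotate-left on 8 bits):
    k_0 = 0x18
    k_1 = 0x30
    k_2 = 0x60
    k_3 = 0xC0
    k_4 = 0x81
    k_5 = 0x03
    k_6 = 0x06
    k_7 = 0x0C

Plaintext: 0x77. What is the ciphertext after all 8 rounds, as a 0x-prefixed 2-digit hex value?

s_0 = plaintext = 0x77
s_1 = Round(s_0, k_0) = 0x6C
s_2 = Round(s_1, k_1) = 0x20
s_3 = Round(s_2, k_2) = 0x26
s_4 = Round(s_3, k_3) = 0x85
s_5 = Round(s_4, k_4) = 0xCD
s_6 = Round(s_5, k_5) = 0xA7
s_7 = Round(s_6, k_6) = 0x7D
s_8 = Round(s_7, k_7) = 0x87

0x87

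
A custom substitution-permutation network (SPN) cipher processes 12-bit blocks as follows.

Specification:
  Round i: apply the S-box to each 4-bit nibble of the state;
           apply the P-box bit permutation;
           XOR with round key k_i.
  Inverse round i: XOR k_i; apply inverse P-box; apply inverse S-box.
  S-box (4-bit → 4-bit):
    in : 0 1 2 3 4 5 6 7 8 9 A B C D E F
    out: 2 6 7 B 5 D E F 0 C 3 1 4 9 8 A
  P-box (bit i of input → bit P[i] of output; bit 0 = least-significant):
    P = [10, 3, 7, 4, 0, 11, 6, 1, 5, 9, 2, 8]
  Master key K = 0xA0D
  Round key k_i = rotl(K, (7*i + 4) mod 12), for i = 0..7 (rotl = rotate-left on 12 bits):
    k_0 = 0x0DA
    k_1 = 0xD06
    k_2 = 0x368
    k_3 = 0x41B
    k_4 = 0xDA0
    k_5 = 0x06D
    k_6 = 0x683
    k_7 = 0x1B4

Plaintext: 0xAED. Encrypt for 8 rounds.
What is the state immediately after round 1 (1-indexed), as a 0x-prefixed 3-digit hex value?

0x6E8

s_0 = plaintext = 0xAED
s_1 = Round(s_0, k_0) = 0x6E8
s_2 = Round(s_1, k_1) = 0xE00
s_3 = Round(s_2, k_2) = 0xA60
s_4 = Round(s_3, k_3) = 0xE71
s_5 = Round(s_4, k_4) = 0x46B
s_6 = Round(s_5, k_5) = 0xC0B
s_7 = Round(s_6, k_6) = 0xA87
s_8 = Round(s_7, k_7) = 0x70C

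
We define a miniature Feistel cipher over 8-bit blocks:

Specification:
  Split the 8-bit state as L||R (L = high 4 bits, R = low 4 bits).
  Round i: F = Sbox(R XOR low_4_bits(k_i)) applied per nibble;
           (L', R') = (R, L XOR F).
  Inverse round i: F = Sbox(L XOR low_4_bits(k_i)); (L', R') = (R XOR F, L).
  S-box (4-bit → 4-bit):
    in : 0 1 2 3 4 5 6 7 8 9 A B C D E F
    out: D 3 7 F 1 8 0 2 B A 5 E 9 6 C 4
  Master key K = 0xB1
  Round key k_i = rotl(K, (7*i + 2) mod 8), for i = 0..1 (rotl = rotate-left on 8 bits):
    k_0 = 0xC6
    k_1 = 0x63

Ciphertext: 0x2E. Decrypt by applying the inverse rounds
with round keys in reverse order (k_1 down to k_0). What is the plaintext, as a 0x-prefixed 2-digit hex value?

s_0 = ciphertext = 0x2E
s_1 = InvRound(s_0, k_1) = 0xD2
s_2 = InvRound(s_1, k_0) = 0xCD

0xCD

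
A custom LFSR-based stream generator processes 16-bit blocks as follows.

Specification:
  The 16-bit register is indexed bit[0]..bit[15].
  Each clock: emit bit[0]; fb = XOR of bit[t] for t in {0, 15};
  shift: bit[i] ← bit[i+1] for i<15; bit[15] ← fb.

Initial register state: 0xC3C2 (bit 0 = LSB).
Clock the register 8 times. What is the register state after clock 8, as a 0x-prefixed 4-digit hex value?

0x41C3

reg_0 = 0xC3C2
clock 1: out=0, reg = 0xE1E1
clock 2: out=1, reg = 0x70F0
clock 3: out=0, reg = 0x3878
clock 4: out=0, reg = 0x1C3C
clock 5: out=0, reg = 0x0E1E
clock 6: out=0, reg = 0x070F
clock 7: out=1, reg = 0x8387
clock 8: out=1, reg = 0x41C3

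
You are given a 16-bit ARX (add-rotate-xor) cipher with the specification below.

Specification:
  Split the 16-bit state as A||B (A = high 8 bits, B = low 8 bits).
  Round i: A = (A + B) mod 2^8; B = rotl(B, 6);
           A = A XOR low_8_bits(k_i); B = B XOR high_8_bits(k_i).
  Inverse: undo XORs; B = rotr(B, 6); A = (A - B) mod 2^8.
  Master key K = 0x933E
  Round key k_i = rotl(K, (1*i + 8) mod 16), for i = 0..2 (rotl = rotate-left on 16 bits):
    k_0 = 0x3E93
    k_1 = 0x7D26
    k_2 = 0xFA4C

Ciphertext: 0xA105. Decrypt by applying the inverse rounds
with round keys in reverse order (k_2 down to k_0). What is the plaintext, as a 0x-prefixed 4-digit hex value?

0x5DD0

s_0 = ciphertext = 0xA105
s_1 = InvRound(s_0, k_2) = 0xEEFF
s_2 = InvRound(s_1, k_1) = 0xBE0A
s_3 = InvRound(s_2, k_0) = 0x5DD0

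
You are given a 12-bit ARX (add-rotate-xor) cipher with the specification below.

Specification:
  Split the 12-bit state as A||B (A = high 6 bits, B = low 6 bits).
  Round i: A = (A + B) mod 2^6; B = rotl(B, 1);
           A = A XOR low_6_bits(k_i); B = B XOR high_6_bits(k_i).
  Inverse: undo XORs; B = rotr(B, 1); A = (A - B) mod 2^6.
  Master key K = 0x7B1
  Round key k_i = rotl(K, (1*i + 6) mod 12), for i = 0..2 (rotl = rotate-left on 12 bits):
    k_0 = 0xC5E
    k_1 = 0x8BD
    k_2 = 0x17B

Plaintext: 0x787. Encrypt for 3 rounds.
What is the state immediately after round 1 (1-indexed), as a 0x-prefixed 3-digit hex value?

s_0 = plaintext = 0x787
s_1 = Round(s_0, k_0) = 0xEFF
s_2 = Round(s_1, k_1) = 0x1DD
s_3 = Round(s_2, k_2) = 0x7FF

0xEFF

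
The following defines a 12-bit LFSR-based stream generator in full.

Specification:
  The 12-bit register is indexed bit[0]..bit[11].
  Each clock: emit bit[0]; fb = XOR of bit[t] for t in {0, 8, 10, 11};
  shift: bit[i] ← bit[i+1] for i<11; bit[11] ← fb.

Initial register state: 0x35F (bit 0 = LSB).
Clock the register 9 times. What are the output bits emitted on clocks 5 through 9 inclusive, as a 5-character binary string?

reg_0 = 0x35F
clock 1: out=1, reg = 0x1AF
clock 2: out=1, reg = 0x0D7
clock 3: out=1, reg = 0x86B
clock 4: out=1, reg = 0x435
clock 5: out=1, reg = 0x21A
clock 6: out=0, reg = 0x10D
clock 7: out=1, reg = 0x086
clock 8: out=0, reg = 0x043
clock 9: out=1, reg = 0x821

10101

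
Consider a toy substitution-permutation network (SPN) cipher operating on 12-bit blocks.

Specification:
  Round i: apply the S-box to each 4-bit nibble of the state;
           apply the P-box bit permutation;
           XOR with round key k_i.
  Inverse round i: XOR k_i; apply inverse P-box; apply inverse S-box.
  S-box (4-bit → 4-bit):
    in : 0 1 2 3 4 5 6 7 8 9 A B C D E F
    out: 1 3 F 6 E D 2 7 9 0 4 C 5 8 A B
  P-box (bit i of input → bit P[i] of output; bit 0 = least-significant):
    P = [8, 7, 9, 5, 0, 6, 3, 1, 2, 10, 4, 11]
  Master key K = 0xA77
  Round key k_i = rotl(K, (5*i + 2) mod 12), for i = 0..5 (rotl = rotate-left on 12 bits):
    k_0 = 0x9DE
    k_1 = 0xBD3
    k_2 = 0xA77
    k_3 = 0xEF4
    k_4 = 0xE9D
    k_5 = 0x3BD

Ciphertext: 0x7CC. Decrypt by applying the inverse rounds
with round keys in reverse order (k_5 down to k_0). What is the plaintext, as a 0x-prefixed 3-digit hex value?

0x57B

s_0 = ciphertext = 0x7CC
s_1 = InvRound(s_0, k_5) = 0x31D
s_2 = InvRound(s_1, k_4) = 0xE91
s_3 = InvRound(s_2, k_3) = 0x01D
s_4 = InvRound(s_3, k_2) = 0xD4B
s_5 = InvRound(s_4, k_1) = 0x3A3
s_6 = InvRound(s_5, k_0) = 0x57B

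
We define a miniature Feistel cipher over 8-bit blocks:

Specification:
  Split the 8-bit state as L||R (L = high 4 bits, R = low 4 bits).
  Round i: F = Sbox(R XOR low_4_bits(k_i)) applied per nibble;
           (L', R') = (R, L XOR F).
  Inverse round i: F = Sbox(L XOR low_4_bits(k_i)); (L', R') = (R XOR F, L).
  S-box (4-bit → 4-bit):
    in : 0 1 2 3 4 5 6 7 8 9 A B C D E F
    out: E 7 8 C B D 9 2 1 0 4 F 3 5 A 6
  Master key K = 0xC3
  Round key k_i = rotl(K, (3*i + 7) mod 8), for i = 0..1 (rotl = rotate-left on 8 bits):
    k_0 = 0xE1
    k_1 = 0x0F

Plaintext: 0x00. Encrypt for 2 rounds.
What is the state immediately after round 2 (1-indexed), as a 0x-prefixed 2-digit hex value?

s_0 = plaintext = 0x00
s_1 = Round(s_0, k_0) = 0x07
s_2 = Round(s_1, k_1) = 0x71

0x71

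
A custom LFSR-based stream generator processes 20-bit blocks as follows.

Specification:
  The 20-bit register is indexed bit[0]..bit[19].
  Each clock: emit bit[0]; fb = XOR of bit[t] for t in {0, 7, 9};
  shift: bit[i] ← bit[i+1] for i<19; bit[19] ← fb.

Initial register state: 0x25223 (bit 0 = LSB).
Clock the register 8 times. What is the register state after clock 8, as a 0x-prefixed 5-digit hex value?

0xAE252

reg_0 = 0x25223
clock 1: out=1, reg = 0x12911
clock 2: out=1, reg = 0x89488
clock 3: out=0, reg = 0xC4A44
clock 4: out=0, reg = 0xE2522
clock 5: out=0, reg = 0x71291
clock 6: out=1, reg = 0xB8948
clock 7: out=0, reg = 0x5C4A4
clock 8: out=0, reg = 0xAE252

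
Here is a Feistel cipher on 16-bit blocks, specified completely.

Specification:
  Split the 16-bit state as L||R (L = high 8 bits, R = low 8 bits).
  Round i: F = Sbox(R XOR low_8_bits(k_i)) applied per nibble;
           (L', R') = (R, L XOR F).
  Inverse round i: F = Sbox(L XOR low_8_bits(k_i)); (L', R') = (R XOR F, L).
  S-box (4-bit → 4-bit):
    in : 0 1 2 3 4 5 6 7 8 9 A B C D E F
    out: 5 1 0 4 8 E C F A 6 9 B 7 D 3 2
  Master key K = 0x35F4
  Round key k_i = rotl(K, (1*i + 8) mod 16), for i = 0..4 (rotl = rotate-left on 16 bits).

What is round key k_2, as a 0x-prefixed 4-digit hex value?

0xD0D7

K = 0x35F4
k_0 = rotl(K, (1*0+8) mod 16) = rotl(K, 8) = 0xF435
k_1 = rotl(K, (1*1+8) mod 16) = rotl(K, 9) = 0xE86B
k_2 = rotl(K, (1*2+8) mod 16) = rotl(K, 10) = 0xD0D7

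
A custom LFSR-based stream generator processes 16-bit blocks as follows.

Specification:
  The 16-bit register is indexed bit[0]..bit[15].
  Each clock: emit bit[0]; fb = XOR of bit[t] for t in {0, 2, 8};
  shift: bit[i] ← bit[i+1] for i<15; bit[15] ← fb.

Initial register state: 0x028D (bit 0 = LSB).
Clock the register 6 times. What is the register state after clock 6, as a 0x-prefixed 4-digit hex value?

0xB00A

reg_0 = 0x028D
clock 1: out=1, reg = 0x0146
clock 2: out=0, reg = 0x00A3
clock 3: out=1, reg = 0x8051
clock 4: out=1, reg = 0xC028
clock 5: out=0, reg = 0x6014
clock 6: out=0, reg = 0xB00A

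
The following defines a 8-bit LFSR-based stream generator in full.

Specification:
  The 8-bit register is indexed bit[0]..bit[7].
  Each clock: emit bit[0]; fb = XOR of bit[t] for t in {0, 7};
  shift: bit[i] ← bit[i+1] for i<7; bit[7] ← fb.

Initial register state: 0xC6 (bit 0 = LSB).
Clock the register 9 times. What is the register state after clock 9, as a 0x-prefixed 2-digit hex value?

reg_0 = 0xC6
clock 1: out=0, reg = 0xE3
clock 2: out=1, reg = 0x71
clock 3: out=1, reg = 0xB8
clock 4: out=0, reg = 0xDC
clock 5: out=0, reg = 0xEE
clock 6: out=0, reg = 0xF7
clock 7: out=1, reg = 0x7B
clock 8: out=1, reg = 0xBD
clock 9: out=1, reg = 0x5E

0x5E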